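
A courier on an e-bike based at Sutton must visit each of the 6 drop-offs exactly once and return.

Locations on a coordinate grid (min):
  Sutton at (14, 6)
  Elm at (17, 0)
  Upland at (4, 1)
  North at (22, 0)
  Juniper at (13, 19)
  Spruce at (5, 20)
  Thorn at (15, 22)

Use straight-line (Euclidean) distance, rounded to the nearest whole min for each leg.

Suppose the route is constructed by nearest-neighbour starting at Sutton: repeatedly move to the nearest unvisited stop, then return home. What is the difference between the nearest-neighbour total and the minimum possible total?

Sutton: Elm=7, North=10, Upland=11, Juniper=13, Thorn=16, Spruce=17 ⇒ Elm
Elm: North=5, Upland=13, Juniper=19, Thorn=22, Spruce=23 ⇒ North
North: Upland=18, Juniper=21, Thorn=23, Spruce=26 ⇒ Upland
Upland: Spruce=19, Juniper=20, Thorn=24 ⇒ Spruce
Spruce: Juniper=8, Thorn=10 ⇒ Juniper
Juniper: Thorn=4 ⇒ Thorn
NN route Sutton → Elm → North → Upland → Spruce → Juniper → Thorn → Sutton costs 77.
Optimal: Sutton → North → Elm → Upland → Spruce → Thorn → Juniper → Sutton costs 74 (by enumerating all 360 distinct tours).
Excess = 77 − 74 = 3.

Excess over optimum: 3 min.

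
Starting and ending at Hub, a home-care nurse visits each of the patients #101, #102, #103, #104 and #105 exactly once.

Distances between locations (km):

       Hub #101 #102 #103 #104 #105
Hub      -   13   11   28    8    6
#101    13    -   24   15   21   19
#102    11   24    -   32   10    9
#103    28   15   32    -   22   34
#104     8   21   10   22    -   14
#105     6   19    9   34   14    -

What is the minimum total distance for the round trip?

There are 60 distinct closed tours to check (reversals are equivalent).
Hub→#101→#102→#103→#104→#105→Hub: 13+24+32+22+14+6 = 111
Hub→#101→#102→#103→#105→#104→Hub: 13+24+32+34+14+8 = 125
Hub→#101→#102→#104→#103→#105→Hub: 13+24+10+22+34+6 = 109
Hub→#101→#102→#104→#105→#103→Hub: 13+24+10+14+34+28 = 123
Hub→#101→#102→#105→#103→#104→Hub: 13+24+9+34+22+8 = 110
Hub→#101→#102→#105→#104→#103→Hub: 13+24+9+14+22+28 = 110
Hub→#101→#103→#102→#104→#105→Hub: 13+15+32+10+14+6 = 90
Hub→#101→#103→#102→#105→#104→Hub: 13+15+32+9+14+8 = 91
Hub→#101→#103→#104→#102→#105→Hub: 13+15+22+10+9+6 = 75
Hub→#101→#103→#104→#105→#102→Hub: 13+15+22+14+9+11 = 84
Hub→#101→#103→#105→#102→#104→Hub: 13+15+34+9+10+8 = 89
Hub→#101→#103→#105→#104→#102→Hub: 13+15+34+14+10+11 = 97
Hub→#101→#104→#102→#103→#105→Hub: 13+21+10+32+34+6 = 116
Hub→#101→#104→#102→#105→#103→Hub: 13+21+10+9+34+28 = 115
… (46 more)
The minimum is 75.
One optimal route: Hub → #101 → #103 → #104 → #102 → #105 → Hub (or its reverse).

75 km — the shortest possible round trip.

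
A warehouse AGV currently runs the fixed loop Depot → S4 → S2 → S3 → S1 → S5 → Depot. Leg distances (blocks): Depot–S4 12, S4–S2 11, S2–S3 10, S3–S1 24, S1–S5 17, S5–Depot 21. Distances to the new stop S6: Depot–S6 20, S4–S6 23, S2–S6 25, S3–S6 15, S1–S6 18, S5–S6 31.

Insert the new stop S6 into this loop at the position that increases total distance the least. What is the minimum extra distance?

Insertion cost between consecutive stops i–j is d(i,S6) + d(S6,j) − d(i,j):
  between Depot and S4: 20 + 23 − 12 = 31
  between S4 and S2: 23 + 25 − 11 = 37
  between S2 and S3: 25 + 15 − 10 = 30
  between S3 and S1: 15 + 18 − 24 = 9
  between S1 and S5: 18 + 31 − 17 = 32
  between S5 and Depot: 31 + 20 − 21 = 30
Cheapest insertion is between S3 and S1, adding 9.
New total = 95 + 9 = 104.

Adding 9 blocks by placing S6 on the S3–S1 leg.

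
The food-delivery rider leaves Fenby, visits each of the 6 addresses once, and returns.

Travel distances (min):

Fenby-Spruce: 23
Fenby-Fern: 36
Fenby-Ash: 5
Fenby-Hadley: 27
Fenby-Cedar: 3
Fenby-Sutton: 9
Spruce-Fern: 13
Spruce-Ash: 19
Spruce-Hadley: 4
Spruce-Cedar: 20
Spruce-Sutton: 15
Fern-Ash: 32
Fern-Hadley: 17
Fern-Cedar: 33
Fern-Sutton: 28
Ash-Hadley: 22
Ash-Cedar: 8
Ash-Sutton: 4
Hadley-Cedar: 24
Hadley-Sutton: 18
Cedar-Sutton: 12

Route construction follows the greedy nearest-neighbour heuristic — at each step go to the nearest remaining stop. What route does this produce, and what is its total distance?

From Fenby: distances to unvisited — Cedar=3, Ash=5, Sutton=9, Spruce=23, Hadley=27, Fern=36. Nearest is Cedar (3).
From Cedar: distances to unvisited — Ash=8, Sutton=12, Spruce=20, Hadley=24, Fern=33. Nearest is Ash (8).
From Ash: distances to unvisited — Sutton=4, Spruce=19, Hadley=22, Fern=32. Nearest is Sutton (4).
From Sutton: distances to unvisited — Spruce=15, Hadley=18, Fern=28. Nearest is Spruce (15).
From Spruce: distances to unvisited — Hadley=4, Fern=13. Nearest is Hadley (4).
From Hadley: distances to unvisited — Fern=17. Nearest is Fern (17).
Return Fern→Fenby: 36.
Total = 3 + 8 + 4 + 15 + 4 + 17 + 36 = 87.

Total distance 87 min via the nearest-neighbour route Fenby → Cedar → Ash → Sutton → Spruce → Hadley → Fern → Fenby.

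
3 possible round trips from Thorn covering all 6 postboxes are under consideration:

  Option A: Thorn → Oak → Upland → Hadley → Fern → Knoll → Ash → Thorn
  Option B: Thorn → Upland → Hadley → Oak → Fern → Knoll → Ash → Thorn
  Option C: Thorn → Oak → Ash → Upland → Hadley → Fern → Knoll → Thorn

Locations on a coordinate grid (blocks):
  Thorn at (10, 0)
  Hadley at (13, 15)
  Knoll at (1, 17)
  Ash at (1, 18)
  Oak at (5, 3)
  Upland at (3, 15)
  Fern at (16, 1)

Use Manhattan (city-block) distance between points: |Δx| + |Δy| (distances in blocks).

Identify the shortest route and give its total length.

Shortest is Option A, total 108 blocks.

Option A: 8 + 14 + 10 + 17 + 31 + 1 + 27 = 108
Option B: 22 + 10 + 20 + 13 + 31 + 1 + 27 = 124
Option C: 8 + 19 + 5 + 10 + 17 + 31 + 26 = 116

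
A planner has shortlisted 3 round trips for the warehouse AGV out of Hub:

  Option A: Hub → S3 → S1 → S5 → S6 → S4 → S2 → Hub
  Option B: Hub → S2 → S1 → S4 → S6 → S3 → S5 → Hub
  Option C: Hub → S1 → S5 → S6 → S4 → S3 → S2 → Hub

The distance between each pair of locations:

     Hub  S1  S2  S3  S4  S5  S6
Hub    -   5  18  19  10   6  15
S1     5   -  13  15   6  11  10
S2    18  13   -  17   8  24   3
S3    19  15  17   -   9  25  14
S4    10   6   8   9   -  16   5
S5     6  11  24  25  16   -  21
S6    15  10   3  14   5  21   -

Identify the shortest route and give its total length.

86 — Option C is the shortest.

Option A: 19 + 15 + 11 + 21 + 5 + 8 + 18 = 97
Option B: 18 + 13 + 6 + 5 + 14 + 25 + 6 = 87
Option C: 5 + 11 + 21 + 5 + 9 + 17 + 18 = 86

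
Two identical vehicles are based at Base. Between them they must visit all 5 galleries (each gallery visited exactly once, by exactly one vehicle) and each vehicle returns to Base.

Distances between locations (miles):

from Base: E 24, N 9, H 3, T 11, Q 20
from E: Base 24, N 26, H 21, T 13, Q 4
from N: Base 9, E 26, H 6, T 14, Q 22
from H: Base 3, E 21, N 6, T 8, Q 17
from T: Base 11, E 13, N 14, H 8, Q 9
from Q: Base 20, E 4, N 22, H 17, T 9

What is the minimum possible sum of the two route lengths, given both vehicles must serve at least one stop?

There are 2^4 − 1 = 15 ways to divide the 5 stops into two non-empty groups. For each, the best each vehicle can do is its own shortest tour through its group:
  {E} + {N, H, T, Q}: 48 + 51 = 99
  {N} + {E, H, T, Q}: 18 + 48 = 66
  {E, N} + {H, T, Q}: 59 + 40 = 99
  {H} + {E, N, T, Q}: 6 + 59 = 65
  {E, H} + {N, T, Q}: 48 + 51 = 99
  {N, H} + {E, T, Q}: 18 + 48 = 66
  … (15 splits in total)
Best: vehicle 1 Base → H → Base = 6; vehicle 2 Base → N → E → Q → T → Base = 59; combined 65.

Minimum combined distance: 65 miles.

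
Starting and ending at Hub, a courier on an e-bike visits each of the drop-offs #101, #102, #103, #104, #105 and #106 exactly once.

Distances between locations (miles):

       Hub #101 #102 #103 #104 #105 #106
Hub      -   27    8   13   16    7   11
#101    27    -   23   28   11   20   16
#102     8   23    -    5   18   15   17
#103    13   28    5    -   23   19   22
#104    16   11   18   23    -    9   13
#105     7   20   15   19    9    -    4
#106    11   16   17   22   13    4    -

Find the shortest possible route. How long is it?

Minimum total distance: 74 miles.

Hub→#101→#102→#103→#104→#105→#106→Hub: 27+23+5+23+9+4+11 = 102
Hub→#101→#102→#103→#104→#106→#105→Hub: 27+23+5+23+13+4+7 = 102
Hub→#101→#102→#103→#105→#104→#106→Hub: 27+23+5+19+9+13+11 = 107
Hub→#101→#102→#103→#105→#106→#104→Hub: 27+23+5+19+4+13+16 = 107
Hub→#101→#102→#103→#106→#104→#105→Hub: 27+23+5+22+13+9+7 = 106
Hub→#101→#102→#103→#106→#105→#104→Hub: 27+23+5+22+4+9+16 = 106
Hub→#101→#102→#104→#103→#105→#106→Hub: 27+23+18+23+19+4+11 = 125
Hub→#101→#102→#104→#103→#106→#105→Hub: 27+23+18+23+22+4+7 = 124
… (352 more)
Hub→#102→#103→#104→#101→#106→#105→Hub: 8+5+23+11+16+4+7 = 74  ← best
The minimum is 74.
One optimal route: Hub → #102 → #103 → #104 → #101 → #106 → #105 → Hub (or its reverse).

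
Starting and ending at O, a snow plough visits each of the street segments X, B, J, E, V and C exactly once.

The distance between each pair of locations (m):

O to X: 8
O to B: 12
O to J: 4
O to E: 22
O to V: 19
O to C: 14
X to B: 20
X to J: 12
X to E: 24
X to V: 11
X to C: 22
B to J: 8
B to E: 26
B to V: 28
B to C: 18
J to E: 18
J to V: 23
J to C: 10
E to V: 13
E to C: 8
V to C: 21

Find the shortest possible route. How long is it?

There are 360 distinct closed tours to check (reversals are equivalent).
O → X → B → J → E → V → C → O: 8+20+8+18+13+21+14 = 102
O → X → B → J → E → C → V → O: 8+20+8+18+8+21+19 = 102
O → X → B → J → V → E → C → O: 8+20+8+23+13+8+14 = 94
O → X → B → J → V → C → E → O: 8+20+8+23+21+8+22 = 110
O → X → B → J → C → E → V → O: 8+20+8+10+8+13+19 = 86
O → X → B → J → C → V → E → O: 8+20+8+10+21+13+22 = 102
O → X → B → E → J → V → C → O: 8+20+26+18+23+21+14 = 130
O → X → B → E → J → C → V → O: 8+20+26+18+10+21+19 = 122
… (352 more)
O → X → V → E → C → B → J → O: 8+11+13+8+18+8+4 = 70  ← best
The minimum is 70.
One optimal route: O → X → V → E → C → B → J → O (or its reverse).

Shortest round trip = 70 m.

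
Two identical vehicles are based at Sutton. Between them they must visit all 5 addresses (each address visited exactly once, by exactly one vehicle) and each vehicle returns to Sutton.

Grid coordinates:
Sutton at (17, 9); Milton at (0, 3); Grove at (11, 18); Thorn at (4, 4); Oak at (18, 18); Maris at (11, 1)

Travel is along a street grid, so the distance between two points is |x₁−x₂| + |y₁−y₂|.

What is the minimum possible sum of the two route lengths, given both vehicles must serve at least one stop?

There are 2^4 − 1 = 15 ways to divide the 5 stops into two non-empty groups. For each, the best each vehicle can do is its own shortest tour through its group:
  {Milton} + {Grove, Thorn, Oak, Maris}: 46 + 62 = 108
  {Grove} + {Milton, Thorn, Oak, Maris}: 30 + 70 = 100
  {Milton, Grove} + {Thorn, Oak, Maris}: 64 + 62 = 126
  {Thorn} + {Milton, Grove, Oak, Maris}: 36 + 70 = 106
  {Milton, Thorn} + {Grove, Oak, Maris}: 46 + 48 = 94
  {Grove, Thorn} + {Milton, Oak, Maris}: 54 + 70 = 124
  … (15 splits in total)
  {Grove, Oak} + {Milton, Thorn, Maris}: 32 + 50 = 82  ← best
Best: vehicle 1 Sutton → Grove → Oak → Sutton = 32; vehicle 2 Sutton → Thorn → Milton → Maris → Sutton = 50; combined 82.

Minimum combined distance: 82.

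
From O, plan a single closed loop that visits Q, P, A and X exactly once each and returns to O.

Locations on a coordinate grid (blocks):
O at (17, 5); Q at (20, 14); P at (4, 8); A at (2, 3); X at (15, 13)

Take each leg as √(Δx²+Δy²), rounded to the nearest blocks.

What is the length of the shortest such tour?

Shortest round trip = 46 blocks.

O-Q-P-A-X-O: 9+17+5+16+8 = 55
O-Q-P-X-A-O: 9+17+12+16+15 = 69
O-Q-A-P-X-O: 9+21+5+12+8 = 55
O-Q-A-X-P-O: 9+21+16+12+13 = 71
O-Q-X-P-A-O: 9+5+12+5+15 = 46
O-Q-X-A-P-O: 9+5+16+5+13 = 48
O-P-Q-A-X-O: 13+17+21+16+8 = 75
O-P-Q-X-A-O: 13+17+5+16+15 = 66
O-P-A-Q-X-O: 13+5+21+5+8 = 52
O-P-X-Q-A-O: 13+12+5+21+15 = 66
O-A-Q-P-X-O: 15+21+17+12+8 = 73
O-A-P-Q-X-O: 15+5+17+5+8 = 50
The minimum is 46.
One optimal route: O → Q → X → P → A → O (or its reverse).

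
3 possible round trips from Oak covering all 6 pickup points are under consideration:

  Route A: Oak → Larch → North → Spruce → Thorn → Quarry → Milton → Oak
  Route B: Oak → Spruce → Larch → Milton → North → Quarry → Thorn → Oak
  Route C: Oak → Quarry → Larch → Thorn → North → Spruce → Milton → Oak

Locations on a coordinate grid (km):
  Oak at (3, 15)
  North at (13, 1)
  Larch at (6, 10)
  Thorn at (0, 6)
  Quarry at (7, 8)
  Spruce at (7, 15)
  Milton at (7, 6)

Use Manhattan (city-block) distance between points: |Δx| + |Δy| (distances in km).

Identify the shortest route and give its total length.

Shortest is Route B, total 60 km.

Route A: 8 + 16 + 20 + 16 + 9 + 2 + 13 = 84
Route B: 4 + 6 + 5 + 11 + 13 + 9 + 12 = 60
Route C: 11 + 3 + 10 + 18 + 20 + 9 + 13 = 84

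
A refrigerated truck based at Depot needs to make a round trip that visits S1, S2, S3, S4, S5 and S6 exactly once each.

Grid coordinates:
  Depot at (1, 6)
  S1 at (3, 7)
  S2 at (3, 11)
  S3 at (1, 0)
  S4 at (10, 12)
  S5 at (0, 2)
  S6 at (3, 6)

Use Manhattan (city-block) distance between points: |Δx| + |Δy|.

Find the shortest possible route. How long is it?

Shortest round trip = 44.

There are 360 distinct closed tours to check (reversals are equivalent).
Depot → S1 → S2 → S3 → S4 → S5 → S6 → Depot: 3+4+13+21+20+7+2 = 70
Depot → S1 → S2 → S3 → S4 → S6 → S5 → Depot: 3+4+13+21+13+7+5 = 66
Depot → S1 → S2 → S3 → S5 → S4 → S6 → Depot: 3+4+13+3+20+13+2 = 58
Depot → S1 → S2 → S3 → S5 → S6 → S4 → Depot: 3+4+13+3+7+13+15 = 58
Depot → S1 → S2 → S3 → S6 → S4 → S5 → Depot: 3+4+13+8+13+20+5 = 66
Depot → S1 → S2 → S3 → S6 → S5 → S4 → Depot: 3+4+13+8+7+20+15 = 70
Depot → S1 → S2 → S4 → S3 → S5 → S6 → Depot: 3+4+8+21+3+7+2 = 48
Depot → S1 → S2 → S4 → S3 → S6 → S5 → Depot: 3+4+8+21+8+7+5 = 56
… (352 more)
Depot → S1 → S2 → S4 → S6 → S3 → S5 → Depot: 3+4+8+13+8+3+5 = 44  ← best
The minimum is 44.
One optimal route: Depot → S1 → S2 → S4 → S6 → S3 → S5 → Depot (or its reverse).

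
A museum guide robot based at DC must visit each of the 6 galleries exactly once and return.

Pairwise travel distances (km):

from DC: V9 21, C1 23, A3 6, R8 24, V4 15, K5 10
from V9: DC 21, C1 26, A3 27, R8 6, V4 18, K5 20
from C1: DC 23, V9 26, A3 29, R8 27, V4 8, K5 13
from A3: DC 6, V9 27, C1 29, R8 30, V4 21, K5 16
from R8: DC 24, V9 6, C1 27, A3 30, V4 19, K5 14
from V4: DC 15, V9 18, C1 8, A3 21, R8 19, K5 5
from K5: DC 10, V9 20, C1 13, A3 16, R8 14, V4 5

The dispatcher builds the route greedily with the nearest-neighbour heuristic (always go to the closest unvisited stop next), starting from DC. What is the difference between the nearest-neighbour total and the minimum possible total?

2 km longer than the optimal tour.

DC: A3=6, K5=10, V4=15, V9=21, C1=23, R8=24 ⇒ A3
A3: K5=16, V4=21, V9=27, C1=29, R8=30 ⇒ K5
K5: V4=5, C1=13, R8=14, V9=20 ⇒ V4
V4: C1=8, V9=18, R8=19 ⇒ C1
C1: V9=26, R8=27 ⇒ V9
V9: R8=6 ⇒ R8
NN route DC → A3 → K5 → V4 → C1 → V9 → R8 → DC costs 91.
Optimal: DC → V9 → R8 → C1 → V4 → K5 → A3 → DC costs 89 (by enumerating all 360 distinct tours).
Excess = 91 − 89 = 2.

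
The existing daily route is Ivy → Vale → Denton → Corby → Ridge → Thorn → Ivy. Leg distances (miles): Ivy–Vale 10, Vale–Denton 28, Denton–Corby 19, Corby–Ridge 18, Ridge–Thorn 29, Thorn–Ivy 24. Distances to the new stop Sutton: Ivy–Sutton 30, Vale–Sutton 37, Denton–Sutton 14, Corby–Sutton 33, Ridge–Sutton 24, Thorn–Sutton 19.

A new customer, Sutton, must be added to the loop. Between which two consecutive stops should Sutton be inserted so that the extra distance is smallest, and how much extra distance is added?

Insertion cost between consecutive stops i–j is d(i,Sutton) + d(Sutton,j) − d(i,j):
  between Ivy and Vale: 30 + 37 − 10 = 57
  between Vale and Denton: 37 + 14 − 28 = 23
  between Denton and Corby: 14 + 33 − 19 = 28
  between Corby and Ridge: 33 + 24 − 18 = 39
  between Ridge and Thorn: 24 + 19 − 29 = 14
  between Thorn and Ivy: 19 + 30 − 24 = 25
Cheapest insertion is between Ridge and Thorn, adding 14.
New total = 128 + 14 = 142.

Minimum extra distance: 14 miles, inserting Sutton between Ridge and Thorn.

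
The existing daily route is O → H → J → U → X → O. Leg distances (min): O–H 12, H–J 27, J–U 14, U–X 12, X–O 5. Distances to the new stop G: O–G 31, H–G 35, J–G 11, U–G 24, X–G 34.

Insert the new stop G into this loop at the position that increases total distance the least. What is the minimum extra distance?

Insertion cost between consecutive stops i–j is d(i,G) + d(G,j) − d(i,j):
  between O and H: 31 + 35 − 12 = 54
  between H and J: 35 + 11 − 27 = 19
  between J and U: 11 + 24 − 14 = 21
  between U and X: 24 + 34 − 12 = 46
  between X and O: 34 + 31 − 5 = 60
Cheapest insertion is between H and J, adding 19.
New total = 70 + 19 = 89.

+19 min — insert G between H and J.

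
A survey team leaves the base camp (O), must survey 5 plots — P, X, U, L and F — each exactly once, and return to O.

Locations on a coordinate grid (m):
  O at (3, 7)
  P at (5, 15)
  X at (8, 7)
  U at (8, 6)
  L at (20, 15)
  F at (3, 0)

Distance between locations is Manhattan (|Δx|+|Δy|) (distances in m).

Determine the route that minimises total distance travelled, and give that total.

Minimum total distance: 64 m.

There are 60 distinct closed tours to check (reversals are equivalent).
O → P → X → U → L → F → O: 10+11+1+21+32+7 = 82
O → P → X → U → F → L → O: 10+11+1+11+32+25 = 90
O → P → X → L → U → F → O: 10+11+20+21+11+7 = 80
O → P → X → L → F → U → O: 10+11+20+32+11+6 = 90
O → P → X → F → U → L → O: 10+11+12+11+21+25 = 90
O → P → X → F → L → U → O: 10+11+12+32+21+6 = 92
O → P → U → X → L → F → O: 10+12+1+20+32+7 = 82
O → P → U → X → F → L → O: 10+12+1+12+32+25 = 92
O → P → U → L → X → F → O: 10+12+21+20+12+7 = 82
O → P → U → L → F → X → O: 10+12+21+32+12+5 = 92
O → P → U → F → X → L → O: 10+12+11+12+20+25 = 90
O → P → U → F → L → X → O: 10+12+11+32+20+5 = 90
O → P → L → X → U → F → O: 10+15+20+1+11+7 = 64
O → P → L → X → F → U → O: 10+15+20+12+11+6 = 74
… (46 more)
The minimum is 64.
One optimal route: O → P → L → X → U → F → O (or its reverse).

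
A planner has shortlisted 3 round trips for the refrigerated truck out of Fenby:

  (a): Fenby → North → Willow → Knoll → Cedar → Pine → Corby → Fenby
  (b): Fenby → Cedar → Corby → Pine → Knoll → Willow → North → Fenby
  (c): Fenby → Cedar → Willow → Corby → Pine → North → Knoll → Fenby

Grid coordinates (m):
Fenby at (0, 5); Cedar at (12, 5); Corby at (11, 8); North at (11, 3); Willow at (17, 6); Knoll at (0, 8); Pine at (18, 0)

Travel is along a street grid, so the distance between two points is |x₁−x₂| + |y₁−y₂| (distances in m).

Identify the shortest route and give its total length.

Shortest is (c), total 70 m.

(a): 13 + 9 + 19 + 15 + 11 + 15 + 14 = 96
(b): 12 + 4 + 15 + 26 + 19 + 9 + 13 = 98
(c): 12 + 6 + 8 + 15 + 10 + 16 + 3 = 70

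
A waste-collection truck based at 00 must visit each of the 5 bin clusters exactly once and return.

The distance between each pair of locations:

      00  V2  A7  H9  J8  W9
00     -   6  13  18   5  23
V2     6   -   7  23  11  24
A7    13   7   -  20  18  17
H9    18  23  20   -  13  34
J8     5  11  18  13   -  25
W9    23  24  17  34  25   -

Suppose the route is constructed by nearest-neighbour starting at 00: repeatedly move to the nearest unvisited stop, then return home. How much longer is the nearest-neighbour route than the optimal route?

From 00: J8=5, V2=6, A7=13, H9=18, W9=23 → choose J8 (5).
From J8: V2=11, H9=13, A7=18, W9=25 → choose V2 (11).
From V2: A7=7, H9=23, W9=24 → choose A7 (7).
From A7: W9=17, H9=20 → choose W9 (17).
From W9: H9=34 → choose H9 (34).
NN route 00 → J8 → V2 → A7 → W9 → H9 → 00 costs 92.
Optimal: 00 → V2 → A7 → W9 → H9 → J8 → 00 costs 82 (by enumerating all 60 distinct tours).
Excess = 92 − 82 = 10.

Excess over optimum: 10.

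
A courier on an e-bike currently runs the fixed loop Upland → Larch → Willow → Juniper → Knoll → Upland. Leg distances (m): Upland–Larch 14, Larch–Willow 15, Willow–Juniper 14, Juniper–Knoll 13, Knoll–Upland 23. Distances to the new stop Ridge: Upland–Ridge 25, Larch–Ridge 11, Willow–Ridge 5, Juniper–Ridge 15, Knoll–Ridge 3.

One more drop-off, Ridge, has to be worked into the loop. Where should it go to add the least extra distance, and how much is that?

Insertion cost between consecutive stops i–j is d(i,Ridge) + d(Ridge,j) − d(i,j):
  between Upland and Larch: 25 + 11 − 14 = 22
  between Larch and Willow: 11 + 5 − 15 = 1
  between Willow and Juniper: 5 + 15 − 14 = 6
  between Juniper and Knoll: 15 + 3 − 13 = 5
  between Knoll and Upland: 3 + 25 − 23 = 5
Cheapest insertion is between Larch and Willow, adding 1.
New total = 79 + 1 = 80.

Minimum extra distance: 1 m, inserting Ridge between Larch and Willow.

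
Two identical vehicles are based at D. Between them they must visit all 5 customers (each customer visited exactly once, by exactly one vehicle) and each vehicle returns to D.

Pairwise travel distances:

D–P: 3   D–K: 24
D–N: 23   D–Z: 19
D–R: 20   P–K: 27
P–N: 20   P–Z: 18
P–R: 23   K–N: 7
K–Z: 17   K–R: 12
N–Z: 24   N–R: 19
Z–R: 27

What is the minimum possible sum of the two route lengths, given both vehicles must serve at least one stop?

88 — the smallest possible combined total.

Check every non-empty split of the stops between the two vehicles; for each half take its own optimal tour:
  {P} + {K, N, Z, R}: 6 + 82 = 88
  {K} + {P, N, Z, R}: 48 + 84 = 132
  {P, K} + {N, Z, R}: 54 + 82 = 136
  {N} + {P, K, Z, R}: 46 + 70 = 116
  {P, N} + {K, Z, R}: 46 + 68 = 114
  {K, N} + {P, Z, R}: 54 + 68 = 122
  … (15 splits in total)
Best: vehicle 1 D → P → D = 6; vehicle 2 D → Z → K → N → R → D = 82; combined 88.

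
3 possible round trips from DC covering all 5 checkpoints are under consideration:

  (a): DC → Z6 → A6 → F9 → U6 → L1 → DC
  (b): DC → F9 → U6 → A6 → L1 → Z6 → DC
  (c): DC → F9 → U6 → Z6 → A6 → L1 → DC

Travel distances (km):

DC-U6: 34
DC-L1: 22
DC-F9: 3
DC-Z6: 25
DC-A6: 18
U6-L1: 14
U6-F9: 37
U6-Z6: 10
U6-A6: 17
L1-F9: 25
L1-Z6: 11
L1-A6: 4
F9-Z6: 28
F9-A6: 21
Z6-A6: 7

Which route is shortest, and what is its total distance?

(a): 25 + 7 + 21 + 37 + 14 + 22 = 126
(b): 3 + 37 + 17 + 4 + 11 + 25 = 97
(c): 3 + 37 + 10 + 7 + 4 + 22 = 83

Shortest is (c), total 83 km.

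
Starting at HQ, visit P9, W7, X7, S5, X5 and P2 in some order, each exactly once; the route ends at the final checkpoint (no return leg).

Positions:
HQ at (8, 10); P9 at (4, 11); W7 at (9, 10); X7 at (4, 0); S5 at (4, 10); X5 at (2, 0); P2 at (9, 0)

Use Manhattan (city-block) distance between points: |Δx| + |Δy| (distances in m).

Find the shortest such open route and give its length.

There are 6! = 720 possible orderings.
HQ → P9 → W7 → X7 → S5 → X5 → P2: 5+6+15+10+12+7 = 55
HQ → P9 → W7 → X7 → S5 → P2 → X5: 5+6+15+10+15+7 = 58
HQ → P9 → W7 → X7 → X5 → S5 → P2: 5+6+15+2+12+15 = 55
HQ → P9 → W7 → X7 → X5 → P2 → S5: 5+6+15+2+7+15 = 50
HQ → P9 → W7 → X7 → P2 → S5 → X5: 5+6+15+5+15+12 = 58
HQ → P9 → W7 → X7 → P2 → X5 → S5: 5+6+15+5+7+12 = 50
HQ → P9 → W7 → S5 → X7 → X5 → P2: 5+6+5+10+2+7 = 35
HQ → P9 → W7 → S5 → X7 → P2 → X5: 5+6+5+10+5+7 = 38
… (712 more)
HQ → W7 → P9 → S5 → X7 → X5 → P2: 1+6+1+10+2+7 = 27  ← best
The minimum is 27.
One shortest path: HQ → W7 → P9 → S5 → X7 → X5 → P2.

27 m — the minimum one-way total.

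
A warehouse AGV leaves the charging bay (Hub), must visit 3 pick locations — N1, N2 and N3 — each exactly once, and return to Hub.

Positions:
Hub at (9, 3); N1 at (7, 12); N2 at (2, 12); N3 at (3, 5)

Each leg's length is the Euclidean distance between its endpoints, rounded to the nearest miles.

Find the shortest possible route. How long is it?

27 miles — the shortest possible round trip.

Hub-N1-N2-N3-Hub: 9+5+7+6 = 27
Hub-N1-N3-N2-Hub: 9+8+7+11 = 35
Hub-N2-N1-N3-Hub: 11+5+8+6 = 30
The minimum is 27.
One optimal route: Hub → N1 → N2 → N3 → Hub (or its reverse).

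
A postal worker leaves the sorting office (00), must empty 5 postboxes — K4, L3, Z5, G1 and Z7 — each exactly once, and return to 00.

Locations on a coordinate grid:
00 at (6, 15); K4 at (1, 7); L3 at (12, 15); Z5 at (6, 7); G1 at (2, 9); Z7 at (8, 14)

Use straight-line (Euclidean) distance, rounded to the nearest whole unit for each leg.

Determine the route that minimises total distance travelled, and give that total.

With 5 stops there are 5!/2 = 60 distinct round trips (a route and its reverse cost the same).
00 - K4 - L3 - Z5 - G1 - Z7 - 00: 9+14+10+4+8+2 = 47
00 - K4 - L3 - Z5 - Z7 - G1 - 00: 9+14+10+7+8+7 = 55
00 - K4 - L3 - G1 - Z5 - Z7 - 00: 9+14+12+4+7+2 = 48
00 - K4 - L3 - G1 - Z7 - Z5 - 00: 9+14+12+8+7+8 = 58
00 - K4 - L3 - Z7 - Z5 - G1 - 00: 9+14+4+7+4+7 = 45
00 - K4 - L3 - Z7 - G1 - Z5 - 00: 9+14+4+8+4+8 = 47
00 - K4 - Z5 - L3 - G1 - Z7 - 00: 9+5+10+12+8+2 = 46
00 - K4 - Z5 - L3 - Z7 - G1 - 00: 9+5+10+4+8+7 = 43
00 - K4 - Z5 - G1 - L3 - Z7 - 00: 9+5+4+12+4+2 = 36
00 - K4 - Z5 - G1 - Z7 - L3 - 00: 9+5+4+8+4+6 = 36
00 - K4 - Z5 - Z7 - L3 - G1 - 00: 9+5+7+4+12+7 = 44
00 - K4 - Z5 - Z7 - G1 - L3 - 00: 9+5+7+8+12+6 = 47
00 - K4 - G1 - L3 - Z5 - Z7 - 00: 9+2+12+10+7+2 = 42
00 - K4 - G1 - L3 - Z7 - Z5 - 00: 9+2+12+4+7+8 = 42
… (46 more)
00 - G1 - K4 - Z5 - L3 - Z7 - 00: 7+2+5+10+4+2 = 30  ← best
The minimum is 30.
One optimal route: 00 → G1 → K4 → Z5 → L3 → Z7 → 00 (or its reverse).

Shortest round trip = 30.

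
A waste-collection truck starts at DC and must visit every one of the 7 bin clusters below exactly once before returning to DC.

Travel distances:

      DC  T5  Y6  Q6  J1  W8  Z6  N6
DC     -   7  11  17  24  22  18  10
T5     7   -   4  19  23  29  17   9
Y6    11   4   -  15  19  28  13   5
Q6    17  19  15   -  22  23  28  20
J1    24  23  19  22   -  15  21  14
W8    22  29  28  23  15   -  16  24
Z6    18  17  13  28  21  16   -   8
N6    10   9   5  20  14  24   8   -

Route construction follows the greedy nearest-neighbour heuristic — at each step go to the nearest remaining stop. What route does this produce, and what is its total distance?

94 along DC → T5 → Y6 → N6 → Z6 → W8 → J1 → Q6 → DC.

From DC: distances to unvisited — T5=7, N6=10, Y6=11, Q6=17, Z6=18, W8=22, J1=24. Nearest is T5 (7).
From T5: distances to unvisited — Y6=4, N6=9, Z6=17, Q6=19, J1=23, W8=29. Nearest is Y6 (4).
From Y6: distances to unvisited — N6=5, Z6=13, Q6=15, J1=19, W8=28. Nearest is N6 (5).
From N6: distances to unvisited — Z6=8, J1=14, Q6=20, W8=24. Nearest is Z6 (8).
From Z6: distances to unvisited — W8=16, J1=21, Q6=28. Nearest is W8 (16).
From W8: distances to unvisited — J1=15, Q6=23. Nearest is J1 (15).
From J1: distances to unvisited — Q6=22. Nearest is Q6 (22).
Return Q6→DC: 17.
Total = 7 + 4 + 5 + 8 + 16 + 15 + 22 + 17 = 94.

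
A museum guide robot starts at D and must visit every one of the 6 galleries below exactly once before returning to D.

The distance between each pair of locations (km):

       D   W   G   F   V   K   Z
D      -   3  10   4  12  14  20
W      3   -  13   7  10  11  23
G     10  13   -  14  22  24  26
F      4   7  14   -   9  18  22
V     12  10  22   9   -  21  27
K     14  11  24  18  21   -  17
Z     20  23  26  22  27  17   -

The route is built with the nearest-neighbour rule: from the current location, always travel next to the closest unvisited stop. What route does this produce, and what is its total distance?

From D: distances to unvisited — W=3, F=4, G=10, V=12, K=14, Z=20. Nearest is W (3).
From W: distances to unvisited — F=7, V=10, K=11, G=13, Z=23. Nearest is F (7).
From F: distances to unvisited — V=9, G=14, K=18, Z=22. Nearest is V (9).
From V: distances to unvisited — K=21, G=22, Z=27. Nearest is K (21).
From K: distances to unvisited — Z=17, G=24. Nearest is Z (17).
From Z: distances to unvisited — G=26. Nearest is G (26).
Return G→D: 10.
Total = 3 + 7 + 9 + 21 + 17 + 26 + 10 = 93.

Total distance 93 km via the nearest-neighbour route D → W → F → V → K → Z → G → D.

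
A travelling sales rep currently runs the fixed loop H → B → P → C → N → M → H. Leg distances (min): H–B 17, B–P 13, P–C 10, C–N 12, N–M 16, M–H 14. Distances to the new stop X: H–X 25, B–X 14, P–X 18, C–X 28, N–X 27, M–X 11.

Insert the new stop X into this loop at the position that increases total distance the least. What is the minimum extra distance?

Minimum extra distance: 19 min, inserting X between B and P.

Insertion cost between consecutive stops i–j is d(i,X) + d(X,j) − d(i,j):
  between H and B: 25 + 14 − 17 = 22
  between B and P: 14 + 18 − 13 = 19
  between P and C: 18 + 28 − 10 = 36
  between C and N: 28 + 27 − 12 = 43
  between N and M: 27 + 11 − 16 = 22
  between M and H: 11 + 25 − 14 = 22
Cheapest insertion is between B and P, adding 19.
New total = 82 + 19 = 101.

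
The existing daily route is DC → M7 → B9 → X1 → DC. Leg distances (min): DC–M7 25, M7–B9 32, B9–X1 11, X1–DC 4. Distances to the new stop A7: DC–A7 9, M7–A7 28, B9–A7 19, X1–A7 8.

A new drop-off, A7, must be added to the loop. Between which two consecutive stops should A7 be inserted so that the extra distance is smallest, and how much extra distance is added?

Insertion cost between consecutive stops i–j is d(i,A7) + d(A7,j) − d(i,j):
  between DC and M7: 9 + 28 − 25 = 12
  between M7 and B9: 28 + 19 − 32 = 15
  between B9 and X1: 19 + 8 − 11 = 16
  between X1 and DC: 8 + 9 − 4 = 13
Cheapest insertion is between DC and M7, adding 12.
New total = 72 + 12 = 84.

Adding 12 min by placing A7 on the DC–M7 leg.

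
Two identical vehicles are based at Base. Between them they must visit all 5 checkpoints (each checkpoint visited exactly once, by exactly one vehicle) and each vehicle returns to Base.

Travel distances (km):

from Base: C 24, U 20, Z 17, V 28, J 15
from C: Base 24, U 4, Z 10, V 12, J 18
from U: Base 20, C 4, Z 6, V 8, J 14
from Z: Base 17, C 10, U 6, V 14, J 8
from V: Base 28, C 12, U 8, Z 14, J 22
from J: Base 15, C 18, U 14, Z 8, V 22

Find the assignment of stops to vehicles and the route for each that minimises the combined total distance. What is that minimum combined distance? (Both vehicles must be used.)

97 km — the smallest possible combined total.

There are 2^4 − 1 = 15 ways to divide the 5 stops into two non-empty groups. For each, the best each vehicle can do is its own shortest tour through its group:
  {C} + {U, Z, V, J}: 48 + 65 = 113
  {U} + {C, Z, V, J}: 40 + 73 = 113
  {C, U} + {Z, V, J}: 48 + 65 = 113
  {Z} + {C, U, V, J}: 34 + 73 = 107
  {C, Z} + {U, V, J}: 51 + 65 = 116
  {U, Z} + {C, V, J}: 43 + 73 = 116
  … (15 splits in total)
  {C, U, Z, V} + {J}: 67 + 30 = 97  ← best
Best: vehicle 1 Base → C → U → V → Z → Base = 67; vehicle 2 Base → J → Base = 30; combined 97.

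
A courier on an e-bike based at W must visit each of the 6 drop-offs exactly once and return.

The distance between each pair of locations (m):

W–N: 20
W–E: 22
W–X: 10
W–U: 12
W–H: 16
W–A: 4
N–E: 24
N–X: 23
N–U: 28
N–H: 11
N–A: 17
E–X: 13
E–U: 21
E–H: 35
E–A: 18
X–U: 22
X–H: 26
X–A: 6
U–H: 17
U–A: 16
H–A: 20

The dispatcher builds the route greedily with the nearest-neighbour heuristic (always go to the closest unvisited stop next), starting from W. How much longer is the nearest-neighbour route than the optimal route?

From W: A=4, X=10, U=12, H=16, N=20, E=22 → choose A (4).
From A: X=6, U=16, N=17, E=18, H=20 → choose X (6).
From X: E=13, U=22, N=23, H=26 → choose E (13).
From E: U=21, N=24, H=35 → choose U (21).
From U: H=17, N=28 → choose H (17).
From H: N=11 → choose N (11).
NN route W → A → X → E → U → H → N → W costs 92.
Optimal: W → U → H → N → E → X → A → W costs 87 (by enumerating all 360 distinct tours).
Excess = 92 − 87 = 5.

5 m longer than the optimal tour.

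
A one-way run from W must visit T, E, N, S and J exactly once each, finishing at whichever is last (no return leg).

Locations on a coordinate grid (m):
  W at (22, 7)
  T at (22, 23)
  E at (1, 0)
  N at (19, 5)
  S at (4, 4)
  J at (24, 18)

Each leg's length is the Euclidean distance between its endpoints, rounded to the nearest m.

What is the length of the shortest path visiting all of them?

There are 5! = 120 possible orderings.
W→T→E→N→S→J: 16+31+19+15+24 = 105
W→T→E→N→J→S: 16+31+19+14+24 = 104
W→T→E→S→N→J: 16+31+5+15+14 = 81
W→T→E→S→J→N: 16+31+5+24+14 = 90
W→T→E→J→N→S: 16+31+29+14+15 = 105
W→T→E→J→S→N: 16+31+29+24+15 = 115
W→T→N→E→S→J: 16+18+19+5+24 = 82
W→T→N→E→J→S: 16+18+19+29+24 = 106
W→T→N→S→E→J: 16+18+15+5+29 = 83
W→T→N→S→J→E: 16+18+15+24+29 = 102
W→T→N→J→E→S: 16+18+14+29+5 = 82
W→T→N→J→S→E: 16+18+14+24+5 = 77
W→T→S→E→N→J: 16+26+5+19+14 = 80
W→T→S→E→J→N: 16+26+5+29+14 = 90
… (106 more)
W→N→J→T→S→E: 4+14+5+26+5 = 54  ← best
The minimum is 54.
One shortest path: W → N → J → T → S → E.

Shortest open route: 54 m.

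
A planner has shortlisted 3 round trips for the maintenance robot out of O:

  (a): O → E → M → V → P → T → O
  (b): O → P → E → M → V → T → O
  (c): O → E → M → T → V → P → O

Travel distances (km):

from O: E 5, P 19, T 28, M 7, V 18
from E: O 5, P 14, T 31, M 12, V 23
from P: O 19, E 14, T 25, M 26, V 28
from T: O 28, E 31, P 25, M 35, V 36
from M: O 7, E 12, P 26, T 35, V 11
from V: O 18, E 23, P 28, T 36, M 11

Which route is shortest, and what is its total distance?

(a): 5 + 12 + 11 + 28 + 25 + 28 = 109
(b): 19 + 14 + 12 + 11 + 36 + 28 = 120
(c): 5 + 12 + 35 + 36 + 28 + 19 = 135

109 km — (a) is the shortest.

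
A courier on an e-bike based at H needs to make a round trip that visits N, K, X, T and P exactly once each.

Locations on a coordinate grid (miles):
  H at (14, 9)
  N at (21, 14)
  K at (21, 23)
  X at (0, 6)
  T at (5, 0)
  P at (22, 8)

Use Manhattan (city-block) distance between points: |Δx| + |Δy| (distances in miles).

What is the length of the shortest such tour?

Shortest round trip = 90 miles.

With 5 stops there are 5!/2 = 60 distinct round trips (a route and its reverse cost the same).
H-N-K-X-T-P-H: 12+9+38+11+25+9 = 104
H-N-K-X-P-T-H: 12+9+38+24+25+18 = 126
H-N-K-T-X-P-H: 12+9+39+11+24+9 = 104
H-N-K-T-P-X-H: 12+9+39+25+24+17 = 126
H-N-K-P-X-T-H: 12+9+16+24+11+18 = 90
H-N-K-P-T-X-H: 12+9+16+25+11+17 = 90
H-N-X-K-T-P-H: 12+29+38+39+25+9 = 152
H-N-X-K-P-T-H: 12+29+38+16+25+18 = 138
H-N-X-T-K-P-H: 12+29+11+39+16+9 = 116
H-N-X-T-P-K-H: 12+29+11+25+16+21 = 114
H-N-X-P-K-T-H: 12+29+24+16+39+18 = 138
H-N-X-P-T-K-H: 12+29+24+25+39+21 = 150
H-N-T-K-X-P-H: 12+30+39+38+24+9 = 152
H-N-T-K-P-X-H: 12+30+39+16+24+17 = 138
… (46 more)
The minimum is 90.
One optimal route: H → N → K → P → X → T → H (or its reverse).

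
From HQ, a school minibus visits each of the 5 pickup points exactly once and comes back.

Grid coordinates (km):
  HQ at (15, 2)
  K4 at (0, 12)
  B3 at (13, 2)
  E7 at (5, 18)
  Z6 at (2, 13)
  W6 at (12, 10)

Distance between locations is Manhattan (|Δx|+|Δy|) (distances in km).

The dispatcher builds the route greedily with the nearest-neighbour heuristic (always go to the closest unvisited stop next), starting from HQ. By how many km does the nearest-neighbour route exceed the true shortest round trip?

Excess over optimum: 2 km.

HQ: B3=2, W6=11, Z6=24, K4=25, E7=26 ⇒ B3
B3: W6=9, Z6=22, K4=23, E7=24 ⇒ W6
W6: Z6=13, K4=14, E7=15 ⇒ Z6
Z6: K4=3, E7=8 ⇒ K4
K4: E7=11 ⇒ E7
NN route HQ → B3 → W6 → Z6 → K4 → E7 → HQ costs 64.
Optimal: HQ → K4 → Z6 → E7 → W6 → B3 → HQ costs 62 (by enumerating all 60 distinct tours).
Excess = 64 − 62 = 2.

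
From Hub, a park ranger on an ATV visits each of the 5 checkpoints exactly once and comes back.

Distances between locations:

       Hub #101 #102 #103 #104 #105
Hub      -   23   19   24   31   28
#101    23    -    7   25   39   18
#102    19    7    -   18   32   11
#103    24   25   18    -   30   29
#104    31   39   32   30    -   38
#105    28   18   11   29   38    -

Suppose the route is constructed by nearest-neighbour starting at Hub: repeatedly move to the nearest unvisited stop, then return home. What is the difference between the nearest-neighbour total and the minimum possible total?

The nearest-neighbour route is 3 longer than optimal.

Hub: #102=19, #101=23, #103=24, #105=28, #104=31 ⇒ #102
#102: #101=7, #105=11, #103=18, #104=32 ⇒ #101
#101: #105=18, #103=25, #104=39 ⇒ #105
#105: #103=29, #104=38 ⇒ #103
#103: #104=30 ⇒ #104
NN route Hub → #102 → #101 → #105 → #103 → #104 → Hub costs 134.
Optimal: Hub → #101 → #102 → #105 → #103 → #104 → Hub costs 131 (by enumerating all 60 distinct tours).
Excess = 134 − 131 = 3.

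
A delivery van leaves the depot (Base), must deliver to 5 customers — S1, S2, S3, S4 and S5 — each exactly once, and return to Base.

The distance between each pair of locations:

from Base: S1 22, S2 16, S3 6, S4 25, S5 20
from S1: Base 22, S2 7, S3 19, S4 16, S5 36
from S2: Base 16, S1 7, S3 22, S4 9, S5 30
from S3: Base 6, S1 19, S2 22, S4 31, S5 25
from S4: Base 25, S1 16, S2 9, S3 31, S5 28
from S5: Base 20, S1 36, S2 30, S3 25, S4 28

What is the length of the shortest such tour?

Minimum total distance: 89.

Base→S1→S2→S3→S4→S5→Base: 22+7+22+31+28+20 = 130
Base→S1→S2→S3→S5→S4→Base: 22+7+22+25+28+25 = 129
Base→S1→S2→S4→S3→S5→Base: 22+7+9+31+25+20 = 114
Base→S1→S2→S4→S5→S3→Base: 22+7+9+28+25+6 = 97
Base→S1→S2→S5→S3→S4→Base: 22+7+30+25+31+25 = 140
Base→S1→S2→S5→S4→S3→Base: 22+7+30+28+31+6 = 124
Base→S1→S3→S2→S4→S5→Base: 22+19+22+9+28+20 = 120
Base→S1→S3→S2→S5→S4→Base: 22+19+22+30+28+25 = 146
Base→S1→S3→S4→S2→S5→Base: 22+19+31+9+30+20 = 131
Base→S1→S3→S4→S5→S2→Base: 22+19+31+28+30+16 = 146
Base→S1→S3→S5→S2→S4→Base: 22+19+25+30+9+25 = 130
Base→S1→S3→S5→S4→S2→Base: 22+19+25+28+9+16 = 119
Base→S1→S4→S2→S3→S5→Base: 22+16+9+22+25+20 = 114
Base→S1→S4→S2→S5→S3→Base: 22+16+9+30+25+6 = 108
… (46 more)
Base→S3→S1→S2→S4→S5→Base: 6+19+7+9+28+20 = 89  ← best
The minimum is 89.
One optimal route: Base → S3 → S1 → S2 → S4 → S5 → Base (or its reverse).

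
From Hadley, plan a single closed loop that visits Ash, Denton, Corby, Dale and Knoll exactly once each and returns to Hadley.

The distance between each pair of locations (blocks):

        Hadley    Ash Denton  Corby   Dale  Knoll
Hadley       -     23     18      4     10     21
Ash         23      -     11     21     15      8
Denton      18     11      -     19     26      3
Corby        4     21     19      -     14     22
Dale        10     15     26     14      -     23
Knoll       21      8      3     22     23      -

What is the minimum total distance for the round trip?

There are 60 distinct closed tours to check (reversals are equivalent).
Hadley → Ash → Denton → Corby → Dale → Knoll → Hadley: 23+11+19+14+23+21 = 111
Hadley → Ash → Denton → Corby → Knoll → Dale → Hadley: 23+11+19+22+23+10 = 108
Hadley → Ash → Denton → Dale → Corby → Knoll → Hadley: 23+11+26+14+22+21 = 117
Hadley → Ash → Denton → Dale → Knoll → Corby → Hadley: 23+11+26+23+22+4 = 109
Hadley → Ash → Denton → Knoll → Corby → Dale → Hadley: 23+11+3+22+14+10 = 83
Hadley → Ash → Denton → Knoll → Dale → Corby → Hadley: 23+11+3+23+14+4 = 78
Hadley → Ash → Corby → Denton → Dale → Knoll → Hadley: 23+21+19+26+23+21 = 133
Hadley → Ash → Corby → Denton → Knoll → Dale → Hadley: 23+21+19+3+23+10 = 99
Hadley → Ash → Corby → Dale → Denton → Knoll → Hadley: 23+21+14+26+3+21 = 108
Hadley → Ash → Corby → Dale → Knoll → Denton → Hadley: 23+21+14+23+3+18 = 102
Hadley → Ash → Corby → Knoll → Denton → Dale → Hadley: 23+21+22+3+26+10 = 105
Hadley → Ash → Corby → Knoll → Dale → Denton → Hadley: 23+21+22+23+26+18 = 133
Hadley → Ash → Dale → Denton → Corby → Knoll → Hadley: 23+15+26+19+22+21 = 126
Hadley → Ash → Dale → Denton → Knoll → Corby → Hadley: 23+15+26+3+22+4 = 93
… (46 more)
Hadley → Corby → Denton → Knoll → Ash → Dale → Hadley: 4+19+3+8+15+10 = 59  ← best
The minimum is 59.
One optimal route: Hadley → Corby → Denton → Knoll → Ash → Dale → Hadley (or its reverse).

Minimum total distance: 59 blocks.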